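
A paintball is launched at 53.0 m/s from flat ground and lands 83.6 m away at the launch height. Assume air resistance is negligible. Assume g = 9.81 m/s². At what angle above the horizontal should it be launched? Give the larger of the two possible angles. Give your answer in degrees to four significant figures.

81.51°

R = v₀² sin 2θ / g gives sin 2θ = gR/v₀² = 9.81·83.6/53.0² = 0.2920.
2θ = 16.98° or 180° − 16.98° = 163.0°, so θ = 8.488° or 81.51°.
The larger angle is 81.51°.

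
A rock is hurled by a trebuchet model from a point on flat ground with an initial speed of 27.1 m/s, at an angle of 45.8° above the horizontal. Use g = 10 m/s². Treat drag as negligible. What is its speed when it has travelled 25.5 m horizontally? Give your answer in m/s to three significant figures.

Resolve: vₓ = 27.10 cos 45.8° = 18.89 m/s and v_y0 = 27.10 sin 45.8° = 19.43 m/s.
x = vₓ t ⇒ t = 25.5/18.89 = 1.350 s.
Vertical velocity there: v_y = v_y0 − g t = 19.43 − 10.0 × 1.350 = 5.931 m/s.
Speed: √(vₓ² + v_y²) = √(18.89² + 5.931²) = 19.80 m/s.

19.8 m/s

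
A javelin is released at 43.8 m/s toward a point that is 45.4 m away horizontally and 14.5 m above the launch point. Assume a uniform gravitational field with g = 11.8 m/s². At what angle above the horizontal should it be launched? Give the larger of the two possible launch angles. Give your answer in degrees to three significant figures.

81.5°

Trajectory: y = x tanθ − g x² (1 + tan²θ)/(2v₀²). With x = 45.4, y = 14.5, v₀ = 43.8, g = 11.8:
6.339 tan²θ − 45.4 tanθ + (20.84) = 0.
tanθ = [45.4 ± √(45.4² − 4 × 6.339 × (20.84))] / (2 × 6.339) = (45.4 ± 39.15) / 12.68, giving tanθ = 0.4929 or 6.669.
θ = 26.24° or 81.47°; the larger is 81.47°.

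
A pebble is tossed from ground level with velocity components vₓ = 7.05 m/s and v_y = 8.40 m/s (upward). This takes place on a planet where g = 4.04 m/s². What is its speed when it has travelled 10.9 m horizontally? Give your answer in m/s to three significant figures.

7.37 m/s

Time to reach x = 10.9 m: t = x/vₓ = 10.9/7.050 = 1.546 s.
Vertical velocity there: v_y = v_y0 − g t = 8.400 − 4.04 × 1.546 = 2.154 m/s.
Speed: √(vₓ² + v_y²) = √(7.050² + 2.154²) = 7.372 m/s.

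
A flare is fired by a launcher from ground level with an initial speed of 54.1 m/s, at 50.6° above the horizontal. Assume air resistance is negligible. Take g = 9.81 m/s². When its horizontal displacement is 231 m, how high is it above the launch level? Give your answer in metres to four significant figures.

59.26 m

Resolve: vₓ = 54.10 cos 50.6° = 34.34 m/s and v_y0 = 54.10 sin 50.6° = 41.80 m/s.
Time to reach x = 231 m: t = x/vₓ = 231/34.34 = 6.727 s.
Height: y = v_y0 t − ½ g t² = 41.80 × 6.727 − 4.905 × 6.727² = 281.2 − 222.0 = 59.26 m.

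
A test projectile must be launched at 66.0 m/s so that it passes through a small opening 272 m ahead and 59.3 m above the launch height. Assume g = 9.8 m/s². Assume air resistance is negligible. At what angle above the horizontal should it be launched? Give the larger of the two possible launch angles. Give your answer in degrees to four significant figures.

69.06°

Trajectory: y = x tanθ − g x² (1 + tan²θ)/(2v₀²). With x = 272, y = 59.3, v₀ = 66.0, g = 9.80:
83.22 tan²θ − 272 tanθ + (142.5) = 0.
tanθ = [272 ± √(272² − 4 × 83.22 × (142.5))] / (2 × 83.22) = (272 ± 162.9) / 166.4, giving tanθ = 0.6554 or 2.613.
θ = 33.24° or 69.06°; the larger is 69.06°.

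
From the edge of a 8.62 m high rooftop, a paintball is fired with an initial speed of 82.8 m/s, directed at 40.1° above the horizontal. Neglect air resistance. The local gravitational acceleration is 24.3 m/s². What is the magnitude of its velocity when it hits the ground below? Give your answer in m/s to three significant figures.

85.3 m/s

vₓ = 82.80 cos 40.1° = 63.34 m/s; v_y0 = 82.80 sin 40.1° = 53.33 m/s.
With up positive and y = 0 at the ground: y(t) = 8.62 + (53.33) t − 12.15 t². Setting y = 0 and taking the positive root: t = [53.33 + √(53.33² + 2·24.3·8.62)] / 24.3 = (53.33 + 57.13) / 24.3 = 4.546 s.
Vertical velocity at impact: v_y = v_y0 − g t = 53.33 − 24.3 × 4.546 = −57.13 m/s.
Speed: |v| = √(vₓ² + v_y²) = √(63.34² + 57.13²) = 85.29 m/s.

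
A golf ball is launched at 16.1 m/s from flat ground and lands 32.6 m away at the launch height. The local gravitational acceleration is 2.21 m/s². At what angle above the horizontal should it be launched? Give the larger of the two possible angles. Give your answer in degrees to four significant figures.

R = v₀² sin 2θ / g gives sin 2θ = gR/v₀² = 2.21·32.6/16.1² = 0.2779.
2θ = 16.14° or 180° − 16.14° = 163.9°, so θ = 8.069° or 81.93°.
The larger angle is 81.93°.

81.93°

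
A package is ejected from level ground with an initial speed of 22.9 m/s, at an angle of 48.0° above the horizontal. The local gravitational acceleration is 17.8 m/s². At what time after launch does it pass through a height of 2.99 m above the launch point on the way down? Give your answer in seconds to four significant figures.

Horizontal component vₓ = 22.90 cos 48.0° = 15.32 m/s; vertical v_y0 = 22.90 sin 48.0° = 17.02 m/s.
Height y(t) = 17.02 t − 8.900 t² = 2.99 gives 8.900 t² − 17.02 t + 2.99 = 0.
t = [17.02 ± √(17.02² − 2·17.8·2.99)] / 17.8 = (17.02 ± 13.53) / 17.8, so t = 0.1957 s or t = 1.716 s.
The descending-branch root is 1.716 s.

1.716 s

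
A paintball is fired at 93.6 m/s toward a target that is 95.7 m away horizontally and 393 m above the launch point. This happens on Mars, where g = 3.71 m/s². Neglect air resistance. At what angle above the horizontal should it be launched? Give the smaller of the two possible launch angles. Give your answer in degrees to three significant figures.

77.6°

Trajectory: y = x tanθ − g x² (1 + tan²θ)/(2v₀²). With x = 95.7, y = 393, v₀ = 93.6, g = 3.71:
1.939 tan²θ − 95.7 tanθ + (394.9) = 0.
tanθ = [95.7 ± √(95.7² − 4 × 1.939 × (394.9))] / (2 × 1.939) = (95.7 ± 78.07) / 3.878, giving tanθ = 4.546 or 44.81.
θ = 77.59° or 88.72°; the smaller is 77.59°.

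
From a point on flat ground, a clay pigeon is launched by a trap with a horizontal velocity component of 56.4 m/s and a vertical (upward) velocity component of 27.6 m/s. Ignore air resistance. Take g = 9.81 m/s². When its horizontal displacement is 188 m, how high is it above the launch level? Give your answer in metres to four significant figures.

At x = 188 m, t = x/vₓ = 188/56.40 = 3.333 s.
Height: y = v_y0 t − ½ g t² = 27.60 × 3.333 − 4.905 × 3.333² = 92.00 − 54.50 = 37.50 m.

37.50 m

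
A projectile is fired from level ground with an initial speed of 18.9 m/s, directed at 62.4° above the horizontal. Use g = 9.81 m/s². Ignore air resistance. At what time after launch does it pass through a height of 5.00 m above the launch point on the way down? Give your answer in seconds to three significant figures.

vₓ = 18.90 cos 62.4° = 8.756 m/s; v_y0 = 18.90 sin 62.4° = 16.75 m/s.
Height y(t) = 16.75 t − 4.905 t² = 5.00 gives 4.905 t² − 16.75 t + 5.00 = 0.
t = [16.75 ± √(16.75² − 2·9.81·5.00)] / 9.81 = (16.75 ± 13.51) / 9.81, so t = 0.3305 s or t = 3.084 s.
The descending-branch root is 3.084 s.

3.08 s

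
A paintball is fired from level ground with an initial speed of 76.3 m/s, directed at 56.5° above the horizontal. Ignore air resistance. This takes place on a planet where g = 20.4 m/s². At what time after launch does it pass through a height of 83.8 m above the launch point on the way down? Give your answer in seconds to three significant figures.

Horizontal component vₓ = 76.30 cos 56.5° = 42.11 m/s; vertical v_y0 = 76.30 sin 56.5° = 63.63 m/s.
Height y(t) = 63.63 t − 10.20 t² = 83.8 gives 10.20 t² − 63.63 t + 83.8 = 0.
Quadratic formula: t = (63.63 ± √629.16) / 20.4 = (63.63 ± 25.08) / 20.4 → t = 1.889 s or 4.348 s.
The descending-branch root is 4.348 s.

4.35 s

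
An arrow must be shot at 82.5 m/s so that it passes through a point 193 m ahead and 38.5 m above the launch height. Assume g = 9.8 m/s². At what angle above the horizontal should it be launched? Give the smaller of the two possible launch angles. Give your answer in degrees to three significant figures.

Trajectory: y = x tanθ − g x² (1 + tan²θ)/(2v₀²). With x = 193, y = 38.5, v₀ = 82.5, g = 9.80:
26.82 tan²θ − 193 tanθ + (65.32) = 0.
tanθ = [193 ± √(193² − 4 × 26.82 × (65.32))] / (2 × 26.82) = (193 ± 173.9) / 53.63, giving tanθ = 0.3560 or 6.841.
θ = 19.60° or 81.68°; the smaller is 19.60°.

19.6°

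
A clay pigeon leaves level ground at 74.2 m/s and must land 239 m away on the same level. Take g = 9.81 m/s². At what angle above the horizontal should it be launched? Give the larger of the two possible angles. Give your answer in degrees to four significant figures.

77.40°

From R = (v₀²/g) sin 2θ: sin 2θ = 9.81 × 239 / 5505.6 = 0.4259.
2θ = 25.20° or 180° − 25.20° = 154.8°, so θ = 12.60° or 77.40°.
The larger angle is 77.40°.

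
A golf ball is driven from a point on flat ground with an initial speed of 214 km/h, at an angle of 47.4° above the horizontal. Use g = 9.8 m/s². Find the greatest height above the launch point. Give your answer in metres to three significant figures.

97.7 m

Convert: 214 km/h = 214/3.6 = 59.44 m/s.
Horizontal component vₓ = 59.44 cos 47.4° = 40.24 m/s; vertical v_y0 = 59.44 sin 47.4° = 43.76 m/s.
Peak height H = v_y0² / (2g) = 1914.7 / 19.60 = 97.69 m.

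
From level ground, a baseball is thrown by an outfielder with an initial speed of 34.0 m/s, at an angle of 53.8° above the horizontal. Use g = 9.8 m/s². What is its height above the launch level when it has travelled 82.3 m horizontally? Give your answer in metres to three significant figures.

Components: vₓ = 34.00 cos 53.8° = 20.08 m/s, v_y0 = 34.00 sin 53.8° = 27.44 m/s.
At x = 82.3 m, t = x/vₓ = 82.3/20.08 = 4.098 s.
Height: y = v_y0 t − ½ g t² = 27.44 × 4.098 − 4.900 × 4.098² = 112.4 − 82.31 = 30.14 m.

30.1 m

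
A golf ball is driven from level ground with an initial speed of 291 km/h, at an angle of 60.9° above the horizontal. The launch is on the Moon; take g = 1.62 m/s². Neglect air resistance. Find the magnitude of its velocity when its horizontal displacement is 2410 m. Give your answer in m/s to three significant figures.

48.7 m/s

Convert: 291 km/h = 291/3.6 = 80.83 m/s.
vₓ = 80.83 cos 60.9° = 39.31 m/s; v_y0 = 80.83 sin 60.9° = 70.63 m/s.
x = vₓ t ⇒ t = 2410/39.31 = 61.30 s.
Vertical velocity there: v_y = v_y0 − g t = 70.63 − 1.62 × 61.30 = −28.68 m/s.
Speed: √(vₓ² + v_y²) = √(39.31² + 28.68²) = 48.66 m/s.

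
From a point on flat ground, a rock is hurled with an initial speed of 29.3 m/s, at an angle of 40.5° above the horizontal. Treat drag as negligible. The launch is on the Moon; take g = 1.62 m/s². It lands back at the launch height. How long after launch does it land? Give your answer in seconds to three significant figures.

vₓ = 29.30 cos 40.5° = 22.28 m/s; v_y0 = 29.30 sin 40.5° = 19.03 m/s.
It returns to y = 0 when t = 2 v_y0 / g = 2(19.03)/1.62 = 23.49 s.

23.5 s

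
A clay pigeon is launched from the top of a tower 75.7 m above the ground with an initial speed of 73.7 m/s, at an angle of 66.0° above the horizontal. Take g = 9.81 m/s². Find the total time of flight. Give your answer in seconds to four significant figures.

14.77 s

Horizontal component vₓ = 73.70 cos 66.0° = 29.98 m/s; vertical v_y0 = 73.70 sin 66.0° = 67.33 m/s.
The projectile lands when y = 75.7 + (67.33) t − ½·9.81·t² = 0. Positive root: t = (67.33 + √(67.33² + 2·9.81·75.7)) / 9.81 = (67.33 + 77.58) / 9.81 = 14.77 s.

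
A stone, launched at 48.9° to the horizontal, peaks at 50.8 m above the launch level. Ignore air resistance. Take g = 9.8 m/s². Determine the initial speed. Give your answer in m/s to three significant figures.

At the peak v_y = 0, so v_y0 = √(2gH) = √(2 × 9.80 × 50.8) = 31.55 m/s.
v_y0 = v₀ sin θ ⇒ v₀ = 31.55 / sin 48.9° = 41.87 m/s.

41.9 m/s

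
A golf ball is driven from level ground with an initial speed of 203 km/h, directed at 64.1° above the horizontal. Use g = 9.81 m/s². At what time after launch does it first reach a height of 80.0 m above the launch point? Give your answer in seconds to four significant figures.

1.942 s

Convert: 203 km/h = 203/3.6 = 56.39 m/s.
Resolve: vₓ = 56.39 cos 64.1° = 24.63 m/s and v_y0 = 56.39 sin 64.1° = 50.73 m/s.
Height y(t) = 50.73 t − 4.905 t² = 80.0 gives 4.905 t² − 50.73 t + 80.0 = 0.
Quadratic formula: t = (50.73 ± √1003.4) / 9.81 = (50.73 ± 31.68) / 9.81 → t = 1.942 s or 8.400 s.
The first (ascending) time is 1.942 s.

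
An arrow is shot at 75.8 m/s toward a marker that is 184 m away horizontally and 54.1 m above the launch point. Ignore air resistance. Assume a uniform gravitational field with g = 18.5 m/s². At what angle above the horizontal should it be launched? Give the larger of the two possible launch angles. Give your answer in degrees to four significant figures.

Trajectory: y = x tanθ − g x² (1 + tan²θ)/(2v₀²). With x = 184, y = 54.1, v₀ = 75.8, g = 18.5:
54.51 tan²θ − 184 tanθ + (108.6) = 0.
tanθ = [184 ± √(184² − 4 × 54.51 × (108.6))] / (2 × 54.51) = (184 ± 100.9) / 109.0, giving tanθ = 0.7625 or 2.613.
θ = 37.32° or 69.06°; the larger is 69.06°.

69.06°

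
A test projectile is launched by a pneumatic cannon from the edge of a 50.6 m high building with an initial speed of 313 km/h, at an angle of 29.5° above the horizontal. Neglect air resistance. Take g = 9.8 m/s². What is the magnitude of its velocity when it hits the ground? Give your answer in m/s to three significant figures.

Convert: 313 km/h = 313/3.6 = 86.94 m/s.
Components: vₓ = 86.94 cos 29.5° = 75.67 m/s, v_y0 = 86.94 sin 29.5° = 42.81 m/s.
Vertical motion (up positive, ground at y = 0): 4.900 t² − (42.81) t − 50.6 = 0, so t = (42.81 + √(42.81² + 2·9.80·50.6)) / 9.80 = (42.81 + 53.15) / 9.80 = 9.792 s.
Vertical velocity at impact: v_y = v_y0 − g t = 42.81 − 9.80 × 9.792 = −53.15 m/s.
Speed: |v| = √(vₓ² + v_y²) = √(75.67² + 53.15²) = 92.47 m/s.

92.5 m/s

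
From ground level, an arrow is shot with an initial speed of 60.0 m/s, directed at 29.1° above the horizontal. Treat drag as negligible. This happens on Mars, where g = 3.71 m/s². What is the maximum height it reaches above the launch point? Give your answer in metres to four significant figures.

114.8 m

Components: vₓ = 60.00 cos 29.1° = 52.43 m/s, v_y0 = 60.00 sin 29.1° = 29.18 m/s.
At the apex v_y = 0, so H = v_y0²/(2g) = 29.18²/7.420 = 114.8 m.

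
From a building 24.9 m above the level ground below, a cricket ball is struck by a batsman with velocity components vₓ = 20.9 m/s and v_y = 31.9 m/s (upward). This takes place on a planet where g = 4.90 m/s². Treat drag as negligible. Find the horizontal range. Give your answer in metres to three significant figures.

With up positive and y = 0 at the ground: y(t) = 24.9 + (31.90) t − 2.450 t². Setting y = 0 and taking the positive root: t = [31.90 + √(31.90² + 2·4.90·24.9)] / 4.90 = (31.90 + 35.52) / 4.90 = 13.76 s.
Horizontal distance: R = vₓ t = 20.90 × 13.76 = 287.6 m.

288 m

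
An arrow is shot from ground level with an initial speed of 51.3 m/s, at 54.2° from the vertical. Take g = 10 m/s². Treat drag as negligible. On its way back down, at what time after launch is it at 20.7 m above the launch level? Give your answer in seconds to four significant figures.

5.207 s

vₓ = 51.30 sin 54.2° = 41.61 m/s; v_y0 = 51.30 cos 54.2° = 30.01 m/s.
Require v_y0 t − ½ g t² = 20.7, i.e. 5.000 t² − 30.01 t + 20.7 = 0.
t = [30.01 ± √(30.01² − 2·10.0·20.7)] / 10.0 = (30.01 ± 22.06) / 10.0, so t = 0.7952 s or t = 5.207 s.
The descending-branch root is 5.207 s.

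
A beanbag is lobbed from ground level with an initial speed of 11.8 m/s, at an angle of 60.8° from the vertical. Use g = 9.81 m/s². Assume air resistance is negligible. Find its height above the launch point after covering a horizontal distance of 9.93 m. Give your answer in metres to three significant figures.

0.991 m

Components: vₓ = 11.80 sin 60.8° = 10.30 m/s, v_y0 = 11.80 cos 60.8° = 5.757 m/s.
At x = 9.93 m, t = x/vₓ = 9.93/10.30 = 0.9640 s.
Height: y = v_y0 t − ½ g t² = 5.757 × 0.9640 − 4.905 × 0.9640² = 5.550 − 4.559 = 0.9912 m.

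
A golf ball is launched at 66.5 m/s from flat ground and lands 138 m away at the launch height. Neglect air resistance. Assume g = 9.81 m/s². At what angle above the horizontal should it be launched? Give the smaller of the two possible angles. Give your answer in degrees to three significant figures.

8.91°

R = v₀² sin 2θ / g gives sin 2θ = gR/v₀² = 9.81·138/66.5² = 0.3061.
2θ = 17.83° or 180° − 17.83° = 162.2°, so θ = 8.913° or 81.09°.
The smaller angle is 8.913°.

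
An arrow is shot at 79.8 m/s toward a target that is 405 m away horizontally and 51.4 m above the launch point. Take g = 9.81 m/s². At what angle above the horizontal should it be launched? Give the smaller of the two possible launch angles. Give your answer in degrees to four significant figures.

Trajectory: y = x tanθ − g x² (1 + tan²θ)/(2v₀²). With x = 405, y = 51.4, v₀ = 79.8, g = 9.81:
126.3 tan²θ − 405 tanθ + (177.7) = 0.
tanθ = [405 ± √(405² − 4 × 126.3 × (177.7))] / (2 × 126.3) = (405 ± 272.4) / 252.7, giving tanθ = 0.5248 or 2.681.
θ = 27.69° or 69.54°; the smaller is 27.69°.

27.69°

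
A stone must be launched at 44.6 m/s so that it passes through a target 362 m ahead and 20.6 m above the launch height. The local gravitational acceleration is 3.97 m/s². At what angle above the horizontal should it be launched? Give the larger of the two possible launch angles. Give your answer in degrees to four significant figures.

66.08°

Trajectory: y = x tanθ − g x² (1 + tan²θ)/(2v₀²). With x = 362, y = 20.6, v₀ = 44.6, g = 3.97:
130.8 tan²θ − 362 tanθ + (151.4) = 0.
tanθ = [362 ± √(362² − 4 × 130.8 × (151.4))] / (2 × 130.8) = (362 ± 227.7) / 261.5, giving tanθ = 0.5133 or 2.255.
θ = 27.17° or 66.08°; the larger is 66.08°.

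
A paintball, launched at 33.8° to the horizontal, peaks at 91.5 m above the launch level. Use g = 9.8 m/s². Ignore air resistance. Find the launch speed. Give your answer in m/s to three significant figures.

76.1 m/s

At the peak v_y = 0, so v_y0 = √(2gH) = √(2 × 9.80 × 91.5) = 42.35 m/s.
v_y0 = v₀ sin θ ⇒ v₀ = 42.35 / sin 33.8° = 76.13 m/s.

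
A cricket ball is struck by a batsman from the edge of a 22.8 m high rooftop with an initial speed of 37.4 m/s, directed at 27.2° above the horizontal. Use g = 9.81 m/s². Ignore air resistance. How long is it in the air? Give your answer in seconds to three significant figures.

4.51 s

vₓ = 37.40 cos 27.2° = 33.26 m/s; v_y0 = 37.40 sin 27.2° = 17.10 m/s.
Vertical motion (up positive, ground at y = 0): 4.905 t² − (17.10) t − 22.8 = 0, so t = (17.10 + √(17.10² + 2·9.81·22.8)) / 9.81 = (17.10 + 27.20) / 9.81 = 4.515 s.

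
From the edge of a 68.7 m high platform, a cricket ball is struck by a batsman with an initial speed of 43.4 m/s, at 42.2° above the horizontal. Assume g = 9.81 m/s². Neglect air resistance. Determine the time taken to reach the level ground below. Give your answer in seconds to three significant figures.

vₓ = 43.40 cos 42.2° = 32.15 m/s; v_y0 = 43.40 sin 42.2° = 29.15 m/s.
With up positive and y = 0 at the ground: y(t) = 68.7 + (29.15) t − 4.905 t². Setting y = 0 and taking the positive root: t = [29.15 + √(29.15² + 2·9.81·68.7)] / 9.81 = (29.15 + 46.88) / 9.81 = 7.751 s.

7.75 s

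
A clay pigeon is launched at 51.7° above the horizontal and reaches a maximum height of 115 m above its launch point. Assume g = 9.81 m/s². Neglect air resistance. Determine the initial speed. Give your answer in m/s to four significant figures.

At the peak v_y = 0, so v_y0 = √(2gH) = √(2 × 9.81 × 115) = 47.50 m/s.
v_y0 = v₀ sin θ ⇒ v₀ = 47.50 / sin 51.7° = 60.53 m/s.

60.53 m/s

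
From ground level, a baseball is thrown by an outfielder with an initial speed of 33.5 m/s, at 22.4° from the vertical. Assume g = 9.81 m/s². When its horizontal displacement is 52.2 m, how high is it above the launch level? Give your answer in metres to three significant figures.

44.6 m

Components: vₓ = 33.50 sin 22.4° = 12.77 m/s, v_y0 = 33.50 cos 22.4° = 30.97 m/s.
x = vₓ t ⇒ t = 52.2/12.77 = 4.089 s.
Height: y = v_y0 t − ½ g t² = 30.97 × 4.089 − 4.905 × 4.089² = 126.6 − 82.01 = 44.63 m.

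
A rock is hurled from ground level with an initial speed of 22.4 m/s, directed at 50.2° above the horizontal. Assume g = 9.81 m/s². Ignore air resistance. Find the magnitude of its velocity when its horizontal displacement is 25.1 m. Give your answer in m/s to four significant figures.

vₓ = 22.40 cos 50.2° = 14.34 m/s; v_y0 = 22.40 sin 50.2° = 17.21 m/s.
x = vₓ t ⇒ t = 25.1/14.34 = 1.751 s.
Vertical velocity there: v_y = v_y0 − g t = 17.21 − 9.81 × 1.751 = 0.03678 m/s.
Speed: √(vₓ² + v_y²) = √(14.34² + 0.03678²) = 14.34 m/s.

14.34 m/s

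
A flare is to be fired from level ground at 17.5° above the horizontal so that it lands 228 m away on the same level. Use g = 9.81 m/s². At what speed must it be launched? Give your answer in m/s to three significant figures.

62.4 m/s

On level ground R = v₀² sin 2θ / g ⇒ v₀ = √(gR / sin 2θ).
v₀ = √(9.81 × 228 / sin 35.00°) = √(2237 / 0.5736) = √3899.5 = 62.45 m/s.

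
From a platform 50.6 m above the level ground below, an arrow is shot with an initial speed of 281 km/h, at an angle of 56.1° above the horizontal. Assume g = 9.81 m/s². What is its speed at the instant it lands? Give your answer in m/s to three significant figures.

Convert: 281 km/h = 281/3.6 = 78.06 m/s.
Resolve: vₓ = 78.06 cos 56.1° = 43.54 m/s and v_y0 = 78.06 sin 56.1° = 64.79 m/s.
With up positive and y = 0 at the ground: y(t) = 50.6 + (64.79) t − 4.905 t². Setting y = 0 and taking the positive root: t = [64.79 + √(64.79² + 2·9.81·50.6)] / 9.81 = (64.79 + 72.04) / 9.81 = 13.95 s.
Vertical velocity at impact: v_y = v_y0 − g t = 64.79 − 9.81 × 13.95 = −72.04 m/s.
Speed: |v| = √(vₓ² + v_y²) = √(43.54² + 72.04²) = 84.18 m/s.

84.2 m/s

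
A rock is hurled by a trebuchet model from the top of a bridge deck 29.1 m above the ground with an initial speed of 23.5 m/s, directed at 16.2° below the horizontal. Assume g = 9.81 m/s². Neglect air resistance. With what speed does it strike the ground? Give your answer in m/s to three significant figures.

33.5 m/s

Resolve: vₓ = 23.50 cos 16.2° = 22.57 m/s and v_y0 = −6.556 m/s (downward).
Vertical motion (up positive, ground at y = 0): 4.905 t² − (−6.556) t − 29.1 = 0, so t = (−6.556 + √(6.556² + 2·9.81·29.1)) / 9.81 = (−6.556 + 24.78) / 9.81 = 1.857 s.
Vertical velocity at impact: v_y = v_y0 − g t = −6.556 − 9.81 × 1.857 = −24.78 m/s.
Speed: |v| = √(vₓ² + v_y²) = √(22.57² + 24.78²) = 33.51 m/s.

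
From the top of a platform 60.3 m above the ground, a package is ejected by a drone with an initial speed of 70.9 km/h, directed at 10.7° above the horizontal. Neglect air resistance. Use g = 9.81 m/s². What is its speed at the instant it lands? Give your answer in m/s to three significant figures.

39.6 m/s

Convert: 70.9 km/h = 70.9/3.6 = 19.69 m/s.
Resolve: vₓ = 19.69 cos 10.7° = 19.35 m/s and v_y0 = 19.69 sin 10.7° = 3.657 m/s.
The projectile lands when y = 60.3 + (3.657) t − ½·9.81·t² = 0. Positive root: t = (3.657 + √(3.657² + 2·9.81·60.3)) / 9.81 = (3.657 + 34.59) / 9.81 = 3.899 s.
Vertical velocity at impact: v_y = v_y0 − g t = 3.657 − 9.81 × 3.899 = −34.59 m/s.
Speed: |v| = √(vₓ² + v_y²) = √(19.35² + 34.59²) = 39.64 m/s.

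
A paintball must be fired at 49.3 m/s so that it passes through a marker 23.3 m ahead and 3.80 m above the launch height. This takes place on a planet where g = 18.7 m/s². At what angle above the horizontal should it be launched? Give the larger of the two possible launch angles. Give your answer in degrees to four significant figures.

Trajectory: y = x tanθ − g x² (1 + tan²θ)/(2v₀²). With x = 23.3, y = 3.80, v₀ = 49.3, g = 18.7:
2.088 tan²θ − 23.3 tanθ + (5.888) = 0.
tanθ = [23.3 ± √(23.3² − 4 × 2.088 × (5.888))] / (2 × 2.088) = (23.3 ± 22.22) / 4.177, giving tanθ = 0.2587 or 10.90.
θ = 14.51° or 84.76°; the larger is 84.76°.

84.76°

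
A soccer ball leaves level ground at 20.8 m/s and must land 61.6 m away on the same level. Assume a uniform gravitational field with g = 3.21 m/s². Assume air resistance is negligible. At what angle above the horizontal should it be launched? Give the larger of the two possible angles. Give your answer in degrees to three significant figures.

76.4°

R = v₀² sin 2θ / g gives sin 2θ = gR/v₀² = 3.21·61.6/20.8² = 0.4570.
2θ = 27.20° or 180° − 27.20° = 152.8°, so θ = 13.60° or 76.40°.
The larger angle is 76.40°.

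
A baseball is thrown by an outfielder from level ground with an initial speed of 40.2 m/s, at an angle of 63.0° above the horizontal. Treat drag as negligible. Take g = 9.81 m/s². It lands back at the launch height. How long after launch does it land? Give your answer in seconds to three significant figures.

Components: vₓ = 40.20 cos 63.0° = 18.25 m/s, v_y0 = 40.20 sin 63.0° = 35.82 m/s.
Time of flight on level ground: T = 2 v_y0 / g = 2 × 35.82 / 9.81 = 7.302 s.

7.30 s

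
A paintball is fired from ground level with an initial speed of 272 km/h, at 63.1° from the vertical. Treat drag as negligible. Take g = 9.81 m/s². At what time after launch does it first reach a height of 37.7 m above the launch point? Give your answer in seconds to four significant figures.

1.374 s

Convert: 272 km/h = 272/3.6 = 75.56 m/s.
Components: vₓ = 75.56 sin 63.1° = 67.38 m/s, v_y0 = 75.56 cos 63.1° = 34.18 m/s.
Height y(t) = 34.18 t − 4.905 t² = 37.7 gives 4.905 t² − 34.18 t + 37.7 = 0.
Quadratic formula: t = (34.18 ± √428.87) / 9.81 = (34.18 ± 20.71) / 9.81 → t = 1.374 s or 5.596 s.
The first (ascending) time is 1.374 s.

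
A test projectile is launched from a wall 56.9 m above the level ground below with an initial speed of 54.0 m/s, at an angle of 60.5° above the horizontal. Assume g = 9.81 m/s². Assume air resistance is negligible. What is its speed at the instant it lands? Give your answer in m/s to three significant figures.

63.5 m/s

Components: vₓ = 54.00 cos 60.5° = 26.59 m/s, v_y0 = 54.00 sin 60.5° = 47.00 m/s.
With up positive and y = 0 at the ground: y(t) = 56.9 + (47.00) t − 4.905 t². Setting y = 0 and taking the positive root: t = [47.00 + √(47.00² + 2·9.81·56.9)] / 9.81 = (47.00 + 57.67) / 9.81 = 10.67 s.
Vertical velocity at impact: v_y = v_y0 − g t = 47.00 − 9.81 × 10.67 = −57.67 m/s.
Speed: |v| = √(vₓ² + v_y²) = √(26.59² + 57.67²) = 63.50 m/s.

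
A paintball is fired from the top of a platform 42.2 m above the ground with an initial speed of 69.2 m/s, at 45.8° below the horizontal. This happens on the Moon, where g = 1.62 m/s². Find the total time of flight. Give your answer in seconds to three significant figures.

0.839 s

vₓ = 69.20 cos 45.8° = 48.24 m/s; v_y0 = −49.61 m/s (downward).
Vertical motion (up positive, ground at y = 0): 0.8100 t² − (−49.61) t − 42.2 = 0, so t = (−49.61 + √(49.61² + 2·1.62·42.2)) / 1.62 = (−49.61 + 50.97) / 1.62 = 0.8391 s.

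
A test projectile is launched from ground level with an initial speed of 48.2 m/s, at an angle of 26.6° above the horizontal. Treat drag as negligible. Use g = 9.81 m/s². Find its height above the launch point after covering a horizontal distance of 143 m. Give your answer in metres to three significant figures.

Resolve: vₓ = 48.20 cos 26.6° = 43.10 m/s and v_y0 = 48.20 sin 26.6° = 21.58 m/s.
x = vₓ t ⇒ t = 143/43.10 = 3.318 s.
Height: y = v_y0 t − ½ g t² = 21.58 × 3.318 − 4.905 × 3.318² = 71.61 − 54.00 = 17.61 m.

17.6 m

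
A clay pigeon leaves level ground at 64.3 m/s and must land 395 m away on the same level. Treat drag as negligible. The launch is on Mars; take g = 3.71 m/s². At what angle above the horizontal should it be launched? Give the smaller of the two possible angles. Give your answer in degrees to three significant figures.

10.4°

From R = (v₀²/g) sin 2θ: sin 2θ = 3.71 × 395 / 4134.5 = 0.3544.
2θ = 20.76° or 180° − 20.76° = 159.2°, so θ = 10.38° or 79.62°.
The smaller angle is 10.38°.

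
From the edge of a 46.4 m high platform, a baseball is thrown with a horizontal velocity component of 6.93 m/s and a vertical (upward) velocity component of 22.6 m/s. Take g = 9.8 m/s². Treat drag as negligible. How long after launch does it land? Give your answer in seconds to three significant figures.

6.15 s

Vertical motion (up positive, ground at y = 0): 4.900 t² − (22.60) t − 46.4 = 0, so t = (22.60 + √(22.60² + 2·9.80·46.4)) / 9.80 = (22.60 + 37.69) / 9.80 = 6.152 s.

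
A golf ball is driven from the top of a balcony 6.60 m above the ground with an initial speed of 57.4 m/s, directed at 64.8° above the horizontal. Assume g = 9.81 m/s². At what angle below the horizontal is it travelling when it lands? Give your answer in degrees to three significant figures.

65.3°

Components: vₓ = 57.40 cos 64.8° = 24.44 m/s, v_y0 = 57.40 sin 64.8° = 51.94 m/s.
Vertical motion (up positive, ground at y = 0): 4.905 t² − (51.94) t − 6.60 = 0, so t = (51.94 + √(51.94² + 2·9.81·6.60)) / 9.81 = (51.94 + 53.17) / 9.81 = 10.71 s.
At impact: v_y = v_y0 − g t = −53.17 m/s; vₓ = 24.44 m/s.
Angle below horizontal: arctan(|v_y|/vₓ) = arctan(53.17/24.44) = 65.31°.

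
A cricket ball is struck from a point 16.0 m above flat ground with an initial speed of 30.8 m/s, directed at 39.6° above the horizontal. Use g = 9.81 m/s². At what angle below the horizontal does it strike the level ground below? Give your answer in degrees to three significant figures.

Horizontal component vₓ = 30.80 cos 39.6° = 23.73 m/s; vertical v_y0 = 30.80 sin 39.6° = 19.63 m/s.
Vertical motion (up positive, ground at y = 0): 4.905 t² − (19.63) t − 16.0 = 0, so t = (19.63 + √(19.63² + 2·9.81·16.0)) / 9.81 = (19.63 + 26.45) / 9.81 = 4.697 s.
At impact: v_y = v_y0 − g t = −26.45 m/s; vₓ = 23.73 m/s.
Angle below horizontal: arctan(|v_y|/vₓ) = arctan(26.45/23.73) = 48.10°.

48.1°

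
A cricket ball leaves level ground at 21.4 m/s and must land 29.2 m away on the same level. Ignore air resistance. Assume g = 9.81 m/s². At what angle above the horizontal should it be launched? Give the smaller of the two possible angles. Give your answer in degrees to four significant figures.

19.36°

R = v₀² sin 2θ / g gives sin 2θ = gR/v₀² = 9.81·29.2/21.4² = 0.6255.
2θ = 38.72° or 180° − 38.72° = 141.3°, so θ = 19.36° or 70.64°.
The smaller angle is 19.36°.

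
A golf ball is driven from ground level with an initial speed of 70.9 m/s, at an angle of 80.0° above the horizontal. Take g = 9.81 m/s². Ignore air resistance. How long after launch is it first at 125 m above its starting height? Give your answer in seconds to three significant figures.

2.10 s

Horizontal component vₓ = 70.90 cos 80.0° = 12.31 m/s; vertical v_y0 = 70.90 sin 80.0° = 69.82 m/s.
Height y(t) = 69.82 t − 4.905 t² = 125 gives 4.905 t² − 69.82 t + 125 = 0.
Quadratic formula: t = (69.82 ± √2422.7) / 9.81 = (69.82 ± 49.22) / 9.81 → t = 2.100 s or 12.13 s.
The first (ascending) time is 2.100 s.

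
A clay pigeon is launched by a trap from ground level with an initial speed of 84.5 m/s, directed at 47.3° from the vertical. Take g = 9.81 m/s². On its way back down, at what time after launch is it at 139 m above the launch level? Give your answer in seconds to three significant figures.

8.25 s

Components: vₓ = 84.50 sin 47.3° = 62.10 m/s, v_y0 = 84.50 cos 47.3° = 57.30 m/s.
Height y(t) = 57.30 t − 4.905 t² = 139 gives 4.905 t² − 57.30 t + 139 = 0.
t = [57.30 ± √(57.30² − 2·9.81·139)] / 9.81 = (57.30 ± 23.59) / 9.81, so t = 3.436 s or t = 8.246 s.
The descending-branch root is 8.246 s.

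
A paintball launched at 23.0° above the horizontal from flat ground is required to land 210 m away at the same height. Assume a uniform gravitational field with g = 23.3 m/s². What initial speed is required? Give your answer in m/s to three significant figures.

On level ground R = v₀² sin 2θ / g ⇒ v₀ = √(gR / sin 2θ).
v₀ = √(23.3 × 210 / sin 46.00°) = √(4893 / 0.7193) = √6802.1 = 82.47 m/s.

82.5 m/s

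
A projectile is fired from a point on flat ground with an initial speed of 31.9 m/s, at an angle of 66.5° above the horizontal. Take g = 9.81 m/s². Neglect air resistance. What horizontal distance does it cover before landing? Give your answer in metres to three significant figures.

vₓ = 31.90 cos 66.5° = 12.72 m/s; v_y0 = 31.90 sin 66.5° = 29.25 m/s.
Time aloft: T = 2 v_y0 / g = 2 × 29.25 / 9.81 = 5.964 s.
Horizontal distance R = vₓ T = 12.72 × 5.964 = 75.86 m.

75.9 m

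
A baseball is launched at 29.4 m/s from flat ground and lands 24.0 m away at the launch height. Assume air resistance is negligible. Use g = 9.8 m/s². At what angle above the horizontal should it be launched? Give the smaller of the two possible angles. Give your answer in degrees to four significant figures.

7.895°

From R = (v₀²/g) sin 2θ: sin 2θ = 9.80 × 24.0 / 864.36 = 0.2721.
2θ = 15.79° or 180° − 15.79° = 164.2°, so θ = 7.895° or 82.11°.
The smaller angle is 7.895°.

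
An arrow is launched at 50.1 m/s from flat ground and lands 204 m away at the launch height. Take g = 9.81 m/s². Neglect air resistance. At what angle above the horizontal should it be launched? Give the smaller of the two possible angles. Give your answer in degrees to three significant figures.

From R = (v₀²/g) sin 2θ: sin 2θ = 9.81 × 204 / 2510.0 = 0.7973.
2θ = 52.87° or 180° − 52.87° = 127.1°, so θ = 26.44° or 63.56°.
The smaller angle is 26.44°.

26.4°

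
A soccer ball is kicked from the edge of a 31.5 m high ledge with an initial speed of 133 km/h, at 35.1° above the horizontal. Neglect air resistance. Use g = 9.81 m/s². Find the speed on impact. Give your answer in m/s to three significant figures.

44.5 m/s

Convert: 133 km/h = 133/3.6 = 36.94 m/s.
Horizontal component vₓ = 36.94 cos 35.1° = 30.23 m/s; vertical v_y0 = 36.94 sin 35.1° = 21.24 m/s.
The projectile lands when y = 31.5 + (21.24) t − ½·9.81·t² = 0. Positive root: t = (21.24 + √(21.24² + 2·9.81·31.5)) / 9.81 = (21.24 + 32.70) / 9.81 = 5.499 s.
Vertical velocity at impact: v_y = v_y0 − g t = 21.24 − 9.81 × 5.499 = −32.70 m/s.
Speed: |v| = √(vₓ² + v_y²) = √(30.23² + 32.70²) = 44.53 m/s.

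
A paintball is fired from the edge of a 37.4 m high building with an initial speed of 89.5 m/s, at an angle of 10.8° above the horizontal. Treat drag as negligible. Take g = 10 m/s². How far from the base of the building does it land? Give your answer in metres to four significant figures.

429.5 m

Components: vₓ = 89.50 cos 10.8° = 87.91 m/s, v_y0 = 89.50 sin 10.8° = 16.77 m/s.
The projectile lands when y = 37.4 + (16.77) t − ½·10.0·t² = 0. Positive root: t = (16.77 + √(16.77² + 2·10.0·37.4)) / 10.0 = (16.77 + 32.08) / 10.0 = 4.885 s.
Horizontal distance: R = vₓ t = 87.91 × 4.885 = 429.5 m.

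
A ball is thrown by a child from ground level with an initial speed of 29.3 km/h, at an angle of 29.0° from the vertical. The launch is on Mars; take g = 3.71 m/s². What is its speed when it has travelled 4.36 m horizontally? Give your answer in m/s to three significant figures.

4.97 m/s

Convert: 29.3 km/h = 29.3/3.6 = 8.139 m/s.
Horizontal component vₓ = 8.139 sin 29.0° = 3.946 m/s; vertical v_y0 = 8.139 cos 29.0° = 7.118 m/s.
x = vₓ t ⇒ t = 4.36/3.946 = 1.105 s.
Vertical velocity there: v_y = v_y0 − g t = 7.118 − 3.71 × 1.105 = 3.019 m/s.
Speed: √(vₓ² + v_y²) = √(3.946² + 3.019²) = 4.968 m/s.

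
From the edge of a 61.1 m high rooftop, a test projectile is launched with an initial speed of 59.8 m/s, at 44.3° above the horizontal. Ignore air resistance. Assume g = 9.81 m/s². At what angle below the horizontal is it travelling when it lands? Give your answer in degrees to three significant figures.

51.7°

Resolve: vₓ = 59.80 cos 44.3° = 42.80 m/s and v_y0 = 59.80 sin 44.3° = 41.77 m/s.
Vertical motion (up positive, ground at y = 0): 4.905 t² − (41.77) t − 61.1 = 0, so t = (41.77 + √(41.77² + 2·9.81·61.1)) / 9.81 = (41.77 + 54.25) / 9.81 = 9.788 s.
At impact: v_y = v_y0 − g t = −54.25 m/s; vₓ = 42.80 m/s.
Angle below horizontal: arctan(|v_y|/vₓ) = arctan(54.25/42.80) = 51.73°.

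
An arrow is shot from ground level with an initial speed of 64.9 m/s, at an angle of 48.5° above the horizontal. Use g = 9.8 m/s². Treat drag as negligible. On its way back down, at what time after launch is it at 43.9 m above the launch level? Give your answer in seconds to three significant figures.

vₓ = 64.90 cos 48.5° = 43.00 m/s; v_y0 = 64.90 sin 48.5° = 48.61 m/s.
Height y(t) = 48.61 t − 4.900 t² = 43.9 gives 4.900 t² − 48.61 t + 43.9 = 0.
Quadratic formula: t = (48.61 ± √1502.2) / 9.80 = (48.61 ± 38.76) / 9.80 → t = 1.005 s or 8.915 s.
The descending-branch root is 8.915 s.

8.91 s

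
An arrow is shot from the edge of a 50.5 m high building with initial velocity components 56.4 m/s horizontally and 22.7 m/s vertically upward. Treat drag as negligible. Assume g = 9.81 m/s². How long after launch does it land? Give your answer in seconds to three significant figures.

With up positive and y = 0 at the ground: y(t) = 50.5 + (22.70) t − 4.905 t². Setting y = 0 and taking the positive root: t = [22.70 + √(22.70² + 2·9.81·50.5)] / 9.81 = (22.70 + 38.81) / 9.81 = 6.270 s.

6.27 s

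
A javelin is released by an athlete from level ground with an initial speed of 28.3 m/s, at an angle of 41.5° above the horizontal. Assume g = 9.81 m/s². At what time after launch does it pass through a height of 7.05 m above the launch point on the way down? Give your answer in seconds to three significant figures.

Components: vₓ = 28.30 cos 41.5° = 21.20 m/s, v_y0 = 28.30 sin 41.5° = 18.75 m/s.
Height y(t) = 18.75 t − 4.905 t² = 7.05 gives 4.905 t² − 18.75 t + 7.05 = 0.
Quadratic formula: t = (18.75 ± √213.32) / 9.81 = (18.75 ± 14.61) / 9.81 → t = 0.4227 s or 3.400 s.
The descending-branch root is 3.400 s.

3.40 s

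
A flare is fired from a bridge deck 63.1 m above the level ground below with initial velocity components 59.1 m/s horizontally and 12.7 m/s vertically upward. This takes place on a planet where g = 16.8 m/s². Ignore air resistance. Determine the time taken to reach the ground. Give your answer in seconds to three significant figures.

3.60 s

With up positive and y = 0 at the ground: y(t) = 63.1 + (12.70) t − 8.400 t². Setting y = 0 and taking the positive root: t = [12.70 + √(12.70² + 2·16.8·63.1)] / 16.8 = (12.70 + 47.76) / 16.8 = 3.599 s.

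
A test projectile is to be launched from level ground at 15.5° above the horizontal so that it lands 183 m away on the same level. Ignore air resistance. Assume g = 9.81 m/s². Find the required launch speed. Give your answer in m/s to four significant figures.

Level-ground range: R = v₀² sin(2θ)/g, so v₀ = √(gR / sin 2θ).
v₀ = √(9.81 × 183 / sin 31.00°) = √(1795 / 0.5150) = √3485.6 = 59.04 m/s.

59.04 m/s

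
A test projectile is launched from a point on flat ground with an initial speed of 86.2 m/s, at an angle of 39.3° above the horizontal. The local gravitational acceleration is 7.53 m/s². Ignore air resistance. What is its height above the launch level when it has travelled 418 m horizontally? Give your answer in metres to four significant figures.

Components: vₓ = 86.20 cos 39.3° = 66.71 m/s, v_y0 = 86.20 sin 39.3° = 54.60 m/s.
At x = 418 m, t = x/vₓ = 418/66.71 = 6.266 s.
Height: y = v_y0 t − ½ g t² = 54.60 × 6.266 − 3.765 × 6.266² = 342.1 − 147.8 = 194.3 m.

194.3 m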